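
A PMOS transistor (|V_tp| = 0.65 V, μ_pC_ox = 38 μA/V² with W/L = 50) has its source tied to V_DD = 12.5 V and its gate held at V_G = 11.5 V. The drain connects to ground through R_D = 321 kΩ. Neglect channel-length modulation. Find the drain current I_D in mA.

I_D = 0.0387 mA

V_SG = V_DD − V_G = 12.5 − 11.5 = 1 V, so V_ov = 1 − 0.65 = 0.35 V.
k_p = μ_pC_ox · (W/L) = 1.9 mA/V².
Assume saturation: I_D = ½ k_p V_ov² = 0.5 × 1.9 × 0.35² = 0.116 mA, giving V_SD = V_DD − I_D R_D = 12.5 − 0.116 × 321 = -24.9 V.
But -24.9 V < V_ov = 0.35 V, so the device is actually in triode.
In triode I_D = k_p[V_ov V_SD − ½ V_SD²] and I_D = (V_DD − V_SD)/R_D. Equating: 305 V_SD² − 214.5 V_SD + 12.5 = 0, giving V_SD = 0.0641 V (the root below V_ov).
I_D = (12.5 − 0.0641) / 321 = 0.0387 mA.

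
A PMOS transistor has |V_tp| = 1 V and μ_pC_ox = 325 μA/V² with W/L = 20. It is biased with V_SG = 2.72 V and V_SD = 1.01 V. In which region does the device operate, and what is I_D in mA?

k_p = μ_pC_ox · (W/L) = 6.5 mA/V².
V_ov = V_SG − |V_tp| = 2.72 − 1 = 1.72 V.
Since V_SD = 1.01 V < V_ov = 1.72 V, the device is in the triode region.
I_D = k_p [V_ov · V_SD − ½ V_SD²] = 6.5 × [1.72 × 1.01 − 0.5 × 1.01²] = 7.98 mA.

Triode; I_D = 7.98 mA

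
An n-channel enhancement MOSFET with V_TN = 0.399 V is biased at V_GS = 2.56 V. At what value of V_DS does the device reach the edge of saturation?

V_DS,sat = 2.16 V

The boundary between triode and saturation is V_DS = V_GS − V_TN = V_ov.
V_ov = 2.56 − 0.399 = 2.16 V.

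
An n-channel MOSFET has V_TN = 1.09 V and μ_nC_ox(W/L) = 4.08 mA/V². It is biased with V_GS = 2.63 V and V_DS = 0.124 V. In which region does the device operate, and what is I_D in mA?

V_ov = V_GS − V_TN = 2.63 − 1.09 = 1.54 V.
Since V_DS = 0.124 V < V_ov = 1.54 V, the device is in the triode region.
I_D = k_n [V_ov · V_DS − ½ V_DS²] = 4.08 × [1.54 × 0.124 − 0.5 × 0.124²] = 0.748 mA.

Triode; I_D = 0.748 mA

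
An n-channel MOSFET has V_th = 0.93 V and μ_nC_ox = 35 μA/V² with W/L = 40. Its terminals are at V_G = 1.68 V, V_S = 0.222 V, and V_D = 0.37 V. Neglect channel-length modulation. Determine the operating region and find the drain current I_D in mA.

V_GS = V_G − V_S = 1.68 − 0.222 = 1.46 V; V_DS = V_D − V_S = 0.37 − 0.222 = 0.148 V.
k_n = μ_nC_ox · (W/L) = 1.4 mA/V².
V_ov = V_GS − V_th = 1.46 − 0.93 = 0.528 V.
Since V_DS = 0.148 V < V_ov = 0.528 V, the device is in the triode region.
I_D = k_n [V_ov · V_DS − ½ V_DS²] = 1.4 × [0.528 × 0.148 − 0.5 × 0.148²] = 0.0941 mA.

Triode; I_D = 0.0941 mA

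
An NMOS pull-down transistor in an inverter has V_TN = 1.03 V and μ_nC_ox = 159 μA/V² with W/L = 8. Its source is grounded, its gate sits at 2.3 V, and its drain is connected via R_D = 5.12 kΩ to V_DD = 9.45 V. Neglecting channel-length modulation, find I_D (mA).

I_D = 1.03 mA

V_GS = V_G = 2.3 V, so V_ov = 2.3 − 1.03 = 1.27 V.
k_n = μ_nC_ox · (W/L) = 1.272 mA/V².
Assume saturation: I_D = ½ k_n V_ov² = 0.5 × 1.272 × 1.27² = 1.03 mA, giving V_DS = V_DD − I_D R_D = 9.45 − 1.03 × 5.12 = 4.2 V.
V_DS = 4.2 V ≥ V_ov = 1.27 V, confirming saturation.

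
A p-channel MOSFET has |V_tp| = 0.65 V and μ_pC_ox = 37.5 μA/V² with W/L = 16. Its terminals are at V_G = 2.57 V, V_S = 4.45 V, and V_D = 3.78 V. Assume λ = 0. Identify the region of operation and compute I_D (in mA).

Triode; I_D = 0.360 mA

V_SG = V_S − V_G = 4.45 − 2.57 = 1.88 V; V_SD = V_S − V_D = 4.45 − 3.78 = 0.67 V.
k_p = μ_pC_ox · (W/L) = 0.6 mA/V².
V_ov = V_SG − |V_tp| = 1.88 − 0.65 = 1.23 V.
Since V_SD = 0.67 V < V_ov = 1.23 V, the device is in the triode region.
I_D = k_p [V_ov · V_SD − ½ V_SD²] = 0.6 × [1.23 × 0.67 − 0.5 × 0.67²] = 0.36 mA.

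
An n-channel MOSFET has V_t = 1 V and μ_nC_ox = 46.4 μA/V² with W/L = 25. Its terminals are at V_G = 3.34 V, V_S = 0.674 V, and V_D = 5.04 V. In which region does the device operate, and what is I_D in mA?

V_GS = V_G − V_S = 3.34 − 0.674 = 2.67 V; V_DS = V_D − V_S = 5.04 − 0.674 = 4.37 V.
k_n = μ_nC_ox · (W/L) = 1.16 mA/V².
V_ov = V_GS − V_t = 2.67 − 1 = 1.67 V.
Since V_DS = 4.37 V ≥ V_ov = 1.67 V, the device is in saturation.
I_D = ½ k_n V_ov² = 0.5 × 1.16 × 1.67² = 1.61 mA.

Saturation; I_D = 1.61 mA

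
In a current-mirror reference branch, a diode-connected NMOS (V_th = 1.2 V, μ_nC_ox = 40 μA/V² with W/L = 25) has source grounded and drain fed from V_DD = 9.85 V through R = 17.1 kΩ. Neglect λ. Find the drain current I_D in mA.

I_D = 0.450 mA

With gate tied to drain, V_GS = V_DS ≥ V_GS − V_th, so the device is in saturation.
k_n = μ_nC_ox · (W/L) = 1 mA/V².
KCL at the drain: ½ k_n (V_GS − V_th)² = (V_DD − V_GS)/R.
Let x = V_GS − 1.2. Then 8.55 x² + x − 8.65 = 0, giving x = 0.949 V (positive root), so V_GS = 2.15 V.
I_D = (V_DD − V_GS)/R = (9.85 − 2.15) / 17.1 = 0.45 mA.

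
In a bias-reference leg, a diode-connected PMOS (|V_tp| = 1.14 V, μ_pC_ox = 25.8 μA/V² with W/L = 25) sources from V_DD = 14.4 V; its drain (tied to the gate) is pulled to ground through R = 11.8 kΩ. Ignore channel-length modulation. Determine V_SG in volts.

With gate tied to drain, V_SG = V_SD ≥ V_SG − |V_tp|, so the device is in saturation.
k_p = μ_pC_ox · (W/L) = 0.645 mA/V².
KCL at the drain: ½ k_p (V_SG − |V_tp|)² = (V_DD − V_SG)/R.
Let x = V_SG − 1.14. Then 3.81 x² + x − 13.26 = 0, giving x = 1.74 V (positive root), so V_SG = 2.88 V.
I_D = (V_DD − V_SG)/R = (14.4 − 2.88) / 11.8 = 0.976 mA.

V_SG = 2.88 V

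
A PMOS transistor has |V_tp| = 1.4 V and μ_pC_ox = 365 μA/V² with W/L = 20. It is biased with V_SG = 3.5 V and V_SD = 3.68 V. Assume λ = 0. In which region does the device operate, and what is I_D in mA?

Saturation; I_D = 16.1 mA

k_p = μ_pC_ox · (W/L) = 7.3 mA/V².
V_ov = V_SG − |V_tp| = 3.5 − 1.4 = 2.1 V.
Since V_SD = 3.68 V ≥ V_ov = 2.1 V, the device is in saturation.
I_D = ½ k_p V_ov² = 0.5 × 7.3 × 2.1² = 16.1 mA.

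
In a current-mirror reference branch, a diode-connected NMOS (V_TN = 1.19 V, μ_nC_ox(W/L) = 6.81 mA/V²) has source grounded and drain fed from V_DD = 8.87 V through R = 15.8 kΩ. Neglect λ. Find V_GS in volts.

With gate tied to drain, V_GS = V_DS ≥ V_GS − V_TN, so the device is in saturation.
KCL at the drain: ½ k_n (V_GS − V_TN)² = (V_DD − V_GS)/R.
Let x = V_GS − 1.19. Then 53.8 x² + x − 7.68 = 0, giving x = 0.369 V (positive root), so V_GS = 1.56 V.
I_D = (V_DD − V_GS)/R = (8.87 − 1.56) / 15.8 = 0.463 mA.

V_GS = 1.56 V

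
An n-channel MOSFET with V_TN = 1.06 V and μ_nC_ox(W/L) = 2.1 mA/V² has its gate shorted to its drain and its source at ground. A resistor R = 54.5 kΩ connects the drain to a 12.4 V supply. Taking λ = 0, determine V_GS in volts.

With gate tied to drain, V_GS = V_DS ≥ V_GS − V_TN, so the device is in saturation.
KCL at the drain: ½ k_n (V_GS − V_TN)² = (V_DD − V_GS)/R.
Let x = V_GS − 1.06. Then 57.2 x² + x − 11.34 = 0, giving x = 0.437 V (positive root), so V_GS = 1.5 V.
I_D = (V_DD − V_GS)/R = (12.4 − 1.5) / 54.5 = 0.2 mA.

V_GS = 1.50 V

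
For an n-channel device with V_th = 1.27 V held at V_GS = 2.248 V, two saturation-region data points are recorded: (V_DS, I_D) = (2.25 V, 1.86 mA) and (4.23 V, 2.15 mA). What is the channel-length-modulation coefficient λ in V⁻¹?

With V_GS fixed, I_D ∝ (1 + λ V_DS) in saturation, so I_D2/I_D1 = (1 + λ V_DS2)/(1 + λ V_DS1).
2.15/1.86 = 1.156 = (1 + 4.23 λ)/(1 + 2.25 λ).
Solving: λ (I_D1 V_DS2 − I_D2 V_DS1) = I_D2 − I_D1, so λ = (2.15 − 1.86) / (1.86 × 4.23 − 2.15 × 2.25) = 0.29 / 3.03 = 0.0957 V⁻¹.

λ = 0.0957 V⁻¹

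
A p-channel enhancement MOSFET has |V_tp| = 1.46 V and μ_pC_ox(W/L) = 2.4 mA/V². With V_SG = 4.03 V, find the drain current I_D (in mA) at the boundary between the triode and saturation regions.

At the boundary V_SD = V_ov = V_SG − |V_tp| = 4.03 − 1.46 = 2.57 V.
I_D = ½ k_p V_ov² = 0.5 × 2.4 × 2.57² = 7.93 mA.

I_D = 7.93 mA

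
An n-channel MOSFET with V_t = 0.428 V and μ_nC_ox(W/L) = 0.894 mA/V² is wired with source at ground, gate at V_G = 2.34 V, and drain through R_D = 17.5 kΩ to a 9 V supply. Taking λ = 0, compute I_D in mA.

I_D = 0.496 mA

V_GS = V_G = 2.34 V, so V_ov = 2.34 − 0.428 = 1.91 V.
Assume saturation: I_D = ½ k_n V_ov² = 0.5 × 0.894 × 1.91² = 1.63 mA, giving V_DS = V_DD − I_D R_D = 9 − 1.63 × 17.5 = -19.6 V.
But -19.6 V < V_ov = 1.91 V, so the device is actually in triode.
In triode I_D = k_n[V_ov V_DS − ½ V_DS²] and I_D = (V_DD − V_DS)/R_D. Equating: 7.82 V_DS² − 30.91 V_DS + 9 = 0, giving V_DS = 0.316 V (the root below V_ov).
I_D = (9 − 0.316) / 17.5 = 0.496 mA.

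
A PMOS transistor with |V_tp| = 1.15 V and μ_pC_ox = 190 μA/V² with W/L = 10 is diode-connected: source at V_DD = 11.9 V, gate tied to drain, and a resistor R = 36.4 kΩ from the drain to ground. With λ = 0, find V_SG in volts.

V_SG = 1.69 V

With gate tied to drain, V_SG = V_SD ≥ V_SG − |V_tp|, so the device is in saturation.
k_p = μ_pC_ox · (W/L) = 1.9 mA/V².
KCL at the drain: ½ k_p (V_SG − |V_tp|)² = (V_DD − V_SG)/R.
Let x = V_SG − 1.15. Then 34.6 x² + x − 10.75 = 0, giving x = 0.543 V (positive root), so V_SG = 1.69 V.
I_D = (V_DD − V_SG)/R = (11.9 − 1.69) / 36.4 = 0.28 mA.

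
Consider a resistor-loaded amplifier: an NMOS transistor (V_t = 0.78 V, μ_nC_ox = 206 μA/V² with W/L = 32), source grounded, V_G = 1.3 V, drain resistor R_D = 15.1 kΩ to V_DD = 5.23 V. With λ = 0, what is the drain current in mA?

I_D = 0.339 mA

V_GS = V_G = 1.3 V, so V_ov = 1.3 − 0.78 = 0.52 V.
k_n = μ_nC_ox · (W/L) = 6.592 mA/V².
Assume saturation: I_D = ½ k_n V_ov² = 0.5 × 6.592 × 0.52² = 0.891 mA, giving V_DS = V_DD − I_D R_D = 5.23 − 0.891 × 15.1 = -8.23 V.
But -8.23 V < V_ov = 0.52 V, so the device is actually in triode.
In triode I_D = k_n[V_ov V_DS − ½ V_DS²] and I_D = (V_DD − V_DS)/R_D. Equating: 49.8 V_DS² − 52.76 V_DS + 5.23 = 0, giving V_DS = 0.111 V (the root below V_ov).
I_D = (5.23 − 0.111) / 15.1 = 0.339 mA.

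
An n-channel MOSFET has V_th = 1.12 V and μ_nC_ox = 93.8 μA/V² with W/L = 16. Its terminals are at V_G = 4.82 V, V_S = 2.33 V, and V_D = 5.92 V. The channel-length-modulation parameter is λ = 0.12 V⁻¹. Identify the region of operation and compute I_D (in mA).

Saturation; I_D = 2.02 mA

V_GS = V_G − V_S = 4.82 − 2.33 = 2.49 V; V_DS = V_D − V_S = 5.92 − 2.33 = 3.59 V.
k_n = μ_nC_ox · (W/L) = 1.501 mA/V².
V_ov = V_GS − V_th = 2.49 − 1.12 = 1.37 V.
Since V_DS = 3.59 V ≥ V_ov = 1.37 V, the device is in saturation.
I_D = ½ k_n V_ov² (1 + λ V_DS) = 0.5 × 1.501 × 1.37² × (1 + 0.12 × 3.59) = 2.02 mA.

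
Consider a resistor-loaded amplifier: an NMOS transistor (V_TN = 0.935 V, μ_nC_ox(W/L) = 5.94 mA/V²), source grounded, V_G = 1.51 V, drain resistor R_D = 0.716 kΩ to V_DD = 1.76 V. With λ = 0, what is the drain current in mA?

I_D = 0.982 mA

V_GS = V_G = 1.51 V, so V_ov = 1.51 − 0.935 = 0.575 V.
Assume saturation: I_D = ½ k_n V_ov² = 0.5 × 5.94 × 0.575² = 0.982 mA, giving V_DS = V_DD − I_D R_D = 1.76 − 0.982 × 0.716 = 1.06 V.
V_DS = 1.06 V ≥ V_ov = 0.575 V, confirming saturation.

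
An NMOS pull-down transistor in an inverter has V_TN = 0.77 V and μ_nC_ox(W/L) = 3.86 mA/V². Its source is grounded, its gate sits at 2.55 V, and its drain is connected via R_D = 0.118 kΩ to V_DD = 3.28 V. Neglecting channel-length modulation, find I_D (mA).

I_D = 6.12 mA

V_GS = V_G = 2.55 V, so V_ov = 2.55 − 0.77 = 1.78 V.
Assume saturation: I_D = ½ k_n V_ov² = 0.5 × 3.86 × 1.78² = 6.12 mA, giving V_DS = V_DD − I_D R_D = 3.28 − 6.12 × 0.118 = 2.56 V.
V_DS = 2.56 V ≥ V_ov = 1.78 V, confirming saturation.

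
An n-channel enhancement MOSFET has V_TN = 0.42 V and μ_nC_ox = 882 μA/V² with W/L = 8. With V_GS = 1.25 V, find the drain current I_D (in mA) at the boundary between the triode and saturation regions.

I_D = 2.43 mA

At the boundary V_DS = V_ov = V_GS − V_TN = 1.25 − 0.42 = 0.83 V.
k_n = μ_nC_ox · (W/L) = 7.056 mA/V².
I_D = ½ k_n V_ov² = 0.5 × 7.056 × 0.83² = 2.43 mA.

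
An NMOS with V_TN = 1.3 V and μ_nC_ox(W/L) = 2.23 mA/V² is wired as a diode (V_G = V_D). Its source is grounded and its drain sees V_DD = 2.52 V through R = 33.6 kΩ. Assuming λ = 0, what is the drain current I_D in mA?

With gate tied to drain, V_GS = V_DS ≥ V_GS − V_TN, so the device is in saturation.
KCL at the drain: ½ k_n (V_GS − V_TN)² = (V_DD − V_GS)/R.
Let x = V_GS − 1.3. Then 37.5 x² + x − 1.22 = 0, giving x = 0.168 V (positive root), so V_GS = 1.47 V.
I_D = (V_DD − V_GS)/R = (2.52 − 1.47) / 33.6 = 0.0313 mA.

I_D = 0.0313 mA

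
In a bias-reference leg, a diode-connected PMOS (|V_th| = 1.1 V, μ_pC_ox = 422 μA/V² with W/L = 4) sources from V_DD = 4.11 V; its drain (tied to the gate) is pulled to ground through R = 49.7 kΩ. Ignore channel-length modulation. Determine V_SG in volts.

V_SG = 1.36 V

With gate tied to drain, V_SG = V_SD ≥ V_SG − |V_th|, so the device is in saturation.
k_p = μ_pC_ox · (W/L) = 1.688 mA/V².
KCL at the drain: ½ k_p (V_SG − |V_th|)² = (V_DD − V_SG)/R.
Let x = V_SG − 1.1. Then 41.9 x² + x − 3.01 = 0, giving x = 0.256 V (positive root), so V_SG = 1.36 V.
I_D = (V_DD − V_SG)/R = (4.11 − 1.36) / 49.7 = 0.0554 mA.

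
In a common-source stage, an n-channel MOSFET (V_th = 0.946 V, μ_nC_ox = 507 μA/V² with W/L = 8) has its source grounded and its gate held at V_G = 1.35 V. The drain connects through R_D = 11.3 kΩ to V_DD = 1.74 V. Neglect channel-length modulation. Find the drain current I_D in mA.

V_GS = V_G = 1.35 V, so V_ov = 1.35 − 0.946 = 0.404 V.
k_n = μ_nC_ox · (W/L) = 4.056 mA/V².
Assume saturation: I_D = ½ k_n V_ov² = 0.5 × 4.056 × 0.404² = 0.331 mA, giving V_DS = V_DD − I_D R_D = 1.74 − 0.331 × 11.3 = -2 V.
But -2 V < V_ov = 0.404 V, so the device is actually in triode.
In triode I_D = k_n[V_ov V_DS − ½ V_DS²] and I_D = (V_DD − V_DS)/R_D. Equating: 22.9 V_DS² − 19.52 V_DS + 1.74 = 0, giving V_DS = 0.101 V (the root below V_ov).
I_D = (1.74 − 0.101) / 11.3 = 0.145 mA.

I_D = 0.145 mA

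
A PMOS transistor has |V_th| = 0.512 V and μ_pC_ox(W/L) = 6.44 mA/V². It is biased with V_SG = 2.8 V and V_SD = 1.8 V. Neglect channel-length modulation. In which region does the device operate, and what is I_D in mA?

Triode; I_D = 16.1 mA

V_ov = V_SG − |V_th| = 2.8 − 0.512 = 2.29 V.
Since V_SD = 1.8 V < V_ov = 2.29 V, the device is in the triode region.
I_D = k_p [V_ov · V_SD − ½ V_SD²] = 6.44 × [2.29 × 1.8 − 0.5 × 1.8²] = 16.1 mA.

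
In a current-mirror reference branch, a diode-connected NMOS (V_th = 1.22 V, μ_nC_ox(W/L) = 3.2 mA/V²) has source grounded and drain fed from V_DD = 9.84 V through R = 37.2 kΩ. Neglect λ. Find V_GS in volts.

V_GS = 1.59 V

With gate tied to drain, V_GS = V_DS ≥ V_GS − V_th, so the device is in saturation.
KCL at the drain: ½ k_n (V_GS − V_th)² = (V_DD − V_GS)/R.
Let x = V_GS − 1.22. Then 59.5 x² + x − 8.62 = 0, giving x = 0.372 V (positive root), so V_GS = 1.59 V.
I_D = (V_DD − V_GS)/R = (9.84 − 1.59) / 37.2 = 0.222 mA.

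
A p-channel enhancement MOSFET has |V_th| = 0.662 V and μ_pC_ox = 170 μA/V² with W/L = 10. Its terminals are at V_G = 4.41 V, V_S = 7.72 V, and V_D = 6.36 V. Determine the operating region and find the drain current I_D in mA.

Triode; I_D = 4.55 mA

V_SG = V_S − V_G = 7.72 − 4.41 = 3.31 V; V_SD = V_S − V_D = 7.72 − 6.36 = 1.36 V.
k_p = μ_pC_ox · (W/L) = 1.7 mA/V².
V_ov = V_SG − |V_th| = 3.31 − 0.662 = 2.65 V.
Since V_SD = 1.36 V < V_ov = 2.65 V, the device is in the triode region.
I_D = k_p [V_ov · V_SD − ½ V_SD²] = 1.7 × [2.65 × 1.36 − 0.5 × 1.36²] = 4.55 mA.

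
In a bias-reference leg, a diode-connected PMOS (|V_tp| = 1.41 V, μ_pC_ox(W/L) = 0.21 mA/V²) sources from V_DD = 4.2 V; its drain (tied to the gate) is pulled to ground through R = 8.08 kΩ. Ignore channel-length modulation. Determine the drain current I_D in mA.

I_D = 0.182 mA

With gate tied to drain, V_SG = V_SD ≥ V_SG − |V_tp|, so the device is in saturation.
KCL at the drain: ½ k_p (V_SG − |V_tp|)² = (V_DD − V_SG)/R.
Let x = V_SG − 1.41. Then 0.848 x² + x − 2.79 = 0, giving x = 1.32 V (positive root), so V_SG = 2.73 V.
I_D = (V_DD − V_SG)/R = (4.2 − 2.73) / 8.08 = 0.182 mA.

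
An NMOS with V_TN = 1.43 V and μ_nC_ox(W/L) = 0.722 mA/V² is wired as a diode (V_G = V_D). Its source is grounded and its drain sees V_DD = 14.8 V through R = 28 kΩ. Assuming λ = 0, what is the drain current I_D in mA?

With gate tied to drain, V_GS = V_DS ≥ V_GS − V_TN, so the device is in saturation.
KCL at the drain: ½ k_n (V_GS − V_TN)² = (V_DD − V_GS)/R.
Let x = V_GS − 1.43. Then 10.1 x² + x − 13.37 = 0, giving x = 1.1 V (positive root), so V_GS = 2.53 V.
I_D = (V_DD − V_GS)/R = (14.8 − 2.53) / 28 = 0.438 mA.

I_D = 0.438 mA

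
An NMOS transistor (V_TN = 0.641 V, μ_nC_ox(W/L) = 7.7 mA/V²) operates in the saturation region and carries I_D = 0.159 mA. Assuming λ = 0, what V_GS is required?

V_GS = 0.844 V

In saturation I_D = ½ k_n (V_GS − V_TN)², so V_GS − V_TN = √(2 I_D / k_n) = √(2 × 0.159 / 7.7) = 0.203 V.
V_GS = 0.641 + 0.203 = 0.844 V.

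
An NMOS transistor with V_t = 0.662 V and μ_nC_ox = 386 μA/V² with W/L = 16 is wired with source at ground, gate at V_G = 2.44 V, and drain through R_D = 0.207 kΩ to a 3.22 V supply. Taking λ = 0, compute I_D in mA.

I_D = 9.14 mA

V_GS = V_G = 2.44 V, so V_ov = 2.44 − 0.662 = 1.78 V.
k_n = μ_nC_ox · (W/L) = 6.176 mA/V².
Assume saturation: I_D = ½ k_n V_ov² = 0.5 × 6.176 × 1.78² = 9.76 mA, giving V_DS = V_DD − I_D R_D = 3.22 − 9.76 × 0.207 = 1.2 V.
But 1.2 V < V_ov = 1.78 V, so the device is actually in triode.
In triode I_D = k_n[V_ov V_DS − ½ V_DS²] and I_D = (V_DD − V_DS)/R_D. Equating: 0.639 V_DS² − 3.273 V_DS + 3.22 = 0, giving V_DS = 1.33 V (the root below V_ov).
I_D = (3.22 − 1.33) / 0.207 = 9.14 mA.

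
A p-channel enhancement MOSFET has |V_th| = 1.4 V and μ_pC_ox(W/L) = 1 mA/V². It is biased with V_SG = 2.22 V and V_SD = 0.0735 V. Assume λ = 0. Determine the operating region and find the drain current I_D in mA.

Triode; I_D = 0.0576 mA

V_ov = V_SG − |V_th| = 2.22 − 1.4 = 0.82 V.
Since V_SD = 0.0735 V < V_ov = 0.82 V, the device is in the triode region.
I_D = k_p [V_ov · V_SD − ½ V_SD²] = 1 × [0.82 × 0.0735 − 0.5 × 0.0735²] = 0.0576 mA.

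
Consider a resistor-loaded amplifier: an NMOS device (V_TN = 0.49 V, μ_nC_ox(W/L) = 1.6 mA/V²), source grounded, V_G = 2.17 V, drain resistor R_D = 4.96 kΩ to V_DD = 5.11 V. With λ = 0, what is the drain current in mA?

V_GS = V_G = 2.17 V, so V_ov = 2.17 − 0.49 = 1.68 V.
Assume saturation: I_D = ½ k_n V_ov² = 0.5 × 1.6 × 1.68² = 2.26 mA, giving V_DS = V_DD − I_D R_D = 5.11 − 2.26 × 4.96 = -6.09 V.
But -6.09 V < V_ov = 1.68 V, so the device is actually in triode.
In triode I_D = k_n[V_ov V_DS − ½ V_DS²] and I_D = (V_DD − V_DS)/R_D. Equating: 3.97 V_DS² − 14.33 V_DS + 5.11 = 0, giving V_DS = 0.401 V (the root below V_ov).
I_D = (5.11 − 0.401) / 4.96 = 0.949 mA.

I_D = 0.949 mA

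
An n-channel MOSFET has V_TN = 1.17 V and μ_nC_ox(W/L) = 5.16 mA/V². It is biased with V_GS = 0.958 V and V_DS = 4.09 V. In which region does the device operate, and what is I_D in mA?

Cutoff; I_D = 0 mA

V_GS = 0.958 V < V_TN = 1.17 V, so the transistor is in cutoff.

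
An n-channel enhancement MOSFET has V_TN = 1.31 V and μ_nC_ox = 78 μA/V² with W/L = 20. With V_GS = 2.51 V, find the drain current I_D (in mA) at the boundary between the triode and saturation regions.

At the boundary V_DS = V_ov = V_GS − V_TN = 2.51 − 1.31 = 1.2 V.
k_n = μ_nC_ox · (W/L) = 1.56 mA/V².
I_D = ½ k_n V_ov² = 0.5 × 1.56 × 1.2² = 1.12 mA.

I_D = 1.12 mA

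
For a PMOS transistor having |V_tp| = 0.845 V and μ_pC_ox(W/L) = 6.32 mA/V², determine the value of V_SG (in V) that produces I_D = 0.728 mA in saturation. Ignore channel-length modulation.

V_SG = 1.32 V

In saturation I_D = ½ k_p (V_SG − |V_tp|)², so V_SG − |V_tp| = √(2 I_D / k_p) = √(2 × 0.728 / 6.32) = 0.48 V.
V_SG = 0.845 + 0.48 = 1.32 V.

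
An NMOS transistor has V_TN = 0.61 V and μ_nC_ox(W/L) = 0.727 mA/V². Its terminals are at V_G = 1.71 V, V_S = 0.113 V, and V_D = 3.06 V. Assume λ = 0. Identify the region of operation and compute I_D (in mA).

V_GS = V_G − V_S = 1.71 − 0.113 = 1.6 V; V_DS = V_D − V_S = 3.06 − 0.113 = 2.95 V.
V_ov = V_GS − V_TN = 1.6 − 0.61 = 0.987 V.
Since V_DS = 2.95 V ≥ V_ov = 0.987 V, the device is in saturation.
I_D = ½ k_n V_ov² = 0.5 × 0.727 × 0.987² = 0.354 mA.

Saturation; I_D = 0.354 mA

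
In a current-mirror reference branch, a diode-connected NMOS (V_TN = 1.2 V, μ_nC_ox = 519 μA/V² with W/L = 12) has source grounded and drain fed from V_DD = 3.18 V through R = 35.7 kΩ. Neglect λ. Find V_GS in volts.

With gate tied to drain, V_GS = V_DS ≥ V_GS − V_TN, so the device is in saturation.
k_n = μ_nC_ox · (W/L) = 6.228 mA/V².
KCL at the drain: ½ k_n (V_GS − V_TN)² = (V_DD − V_GS)/R.
Let x = V_GS − 1.2. Then 111 x² + x − 1.98 = 0, giving x = 0.129 V (positive root), so V_GS = 1.33 V.
I_D = (V_DD − V_GS)/R = (3.18 − 1.33) / 35.7 = 0.0518 mA.

V_GS = 1.33 V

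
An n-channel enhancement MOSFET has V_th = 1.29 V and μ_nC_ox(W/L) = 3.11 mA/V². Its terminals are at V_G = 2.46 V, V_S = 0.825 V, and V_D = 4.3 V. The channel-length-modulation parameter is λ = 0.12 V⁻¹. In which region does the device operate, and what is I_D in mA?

V_GS = V_G − V_S = 2.46 − 0.825 = 1.64 V; V_DS = V_D − V_S = 4.3 − 0.825 = 3.47 V.
V_ov = V_GS − V_th = 1.64 − 1.29 = 0.345 V.
Since V_DS = 3.47 V ≥ V_ov = 0.345 V, the device is in saturation.
I_D = ½ k_n V_ov² (1 + λ V_DS) = 0.5 × 3.11 × 0.345² × (1 + 0.12 × 3.47) = 0.262 mA.

Saturation; I_D = 0.262 mA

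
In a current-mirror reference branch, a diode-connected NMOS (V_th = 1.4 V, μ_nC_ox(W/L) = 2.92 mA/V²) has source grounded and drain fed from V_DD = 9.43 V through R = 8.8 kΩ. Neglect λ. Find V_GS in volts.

With gate tied to drain, V_GS = V_DS ≥ V_GS − V_th, so the device is in saturation.
KCL at the drain: ½ k_n (V_GS − V_th)² = (V_DD − V_GS)/R.
Let x = V_GS − 1.4. Then 12.8 x² + x − 8.03 = 0, giving x = 0.753 V (positive root), so V_GS = 2.15 V.
I_D = (V_DD − V_GS)/R = (9.43 − 2.15) / 8.8 = 0.827 mA.

V_GS = 2.15 V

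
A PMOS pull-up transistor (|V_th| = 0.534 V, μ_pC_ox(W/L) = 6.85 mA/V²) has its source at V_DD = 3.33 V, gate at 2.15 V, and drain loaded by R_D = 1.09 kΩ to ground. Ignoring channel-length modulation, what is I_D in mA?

V_SG = V_DD − V_G = 3.33 − 2.15 = 1.18 V, so V_ov = 1.18 − 0.534 = 0.646 V.
Assume saturation: I_D = ½ k_p V_ov² = 0.5 × 6.85 × 0.646² = 1.43 mA, giving V_SD = V_DD − I_D R_D = 3.33 − 1.43 × 1.09 = 1.77 V.
V_SD = 1.77 V ≥ V_ov = 0.646 V, confirming saturation.

I_D = 1.43 mA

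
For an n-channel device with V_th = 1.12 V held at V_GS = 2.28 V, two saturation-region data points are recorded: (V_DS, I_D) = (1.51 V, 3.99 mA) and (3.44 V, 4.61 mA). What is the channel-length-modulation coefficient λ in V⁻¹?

With V_GS fixed, I_D ∝ (1 + λ V_DS) in saturation, so I_D2/I_D1 = (1 + λ V_DS2)/(1 + λ V_DS1).
4.61/3.99 = 1.155 = (1 + 3.44 λ)/(1 + 1.51 λ).
Solving: λ (I_D1 V_DS2 − I_D2 V_DS1) = I_D2 − I_D1, so λ = (4.61 − 3.99) / (3.99 × 3.44 − 4.61 × 1.51) = 0.62 / 6.76 = 0.0917 V⁻¹.

λ = 0.0917 V⁻¹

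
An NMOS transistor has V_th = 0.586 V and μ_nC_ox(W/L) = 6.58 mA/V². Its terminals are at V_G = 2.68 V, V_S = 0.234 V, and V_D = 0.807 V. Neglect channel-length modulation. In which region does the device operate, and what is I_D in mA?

Triode; I_D = 5.93 mA

V_GS = V_G − V_S = 2.68 − 0.234 = 2.45 V; V_DS = V_D − V_S = 0.807 − 0.234 = 0.573 V.
V_ov = V_GS − V_th = 2.45 − 0.586 = 1.86 V.
Since V_DS = 0.573 V < V_ov = 1.86 V, the device is in the triode region.
I_D = k_n [V_ov · V_DS − ½ V_DS²] = 6.58 × [1.86 × 0.573 − 0.5 × 0.573²] = 5.93 mA.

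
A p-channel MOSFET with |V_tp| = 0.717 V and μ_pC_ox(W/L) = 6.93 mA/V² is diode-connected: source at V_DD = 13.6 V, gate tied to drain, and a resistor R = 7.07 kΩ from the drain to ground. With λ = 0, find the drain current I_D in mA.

With gate tied to drain, V_SG = V_SD ≥ V_SG − |V_tp|, so the device is in saturation.
KCL at the drain: ½ k_p (V_SG − |V_tp|)² = (V_DD − V_SG)/R.
Let x = V_SG − 0.717. Then 24.5 x² + x − 12.88 = 0, giving x = 0.705 V (positive root), so V_SG = 1.42 V.
I_D = (V_DD − V_SG)/R = (13.6 − 1.42) / 7.07 = 1.72 mA.

I_D = 1.72 mA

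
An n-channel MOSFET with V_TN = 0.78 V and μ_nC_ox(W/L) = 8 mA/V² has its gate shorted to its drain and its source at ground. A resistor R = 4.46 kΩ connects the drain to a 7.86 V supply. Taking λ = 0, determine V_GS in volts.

With gate tied to drain, V_GS = V_DS ≥ V_GS − V_TN, so the device is in saturation.
KCL at the drain: ½ k_n (V_GS − V_TN)² = (V_DD − V_GS)/R.
Let x = V_GS − 0.78. Then 17.8 x² + x − 7.08 = 0, giving x = 0.603 V (positive root), so V_GS = 1.38 V.
I_D = (V_DD − V_GS)/R = (7.86 − 1.38) / 4.46 = 1.45 mA.

V_GS = 1.38 V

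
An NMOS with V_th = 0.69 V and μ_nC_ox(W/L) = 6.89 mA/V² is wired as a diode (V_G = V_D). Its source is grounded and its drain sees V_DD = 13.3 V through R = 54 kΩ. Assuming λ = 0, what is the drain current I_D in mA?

With gate tied to drain, V_GS = V_DS ≥ V_GS − V_th, so the device is in saturation.
KCL at the drain: ½ k_n (V_GS − V_th)² = (V_DD − V_GS)/R.
Let x = V_GS − 0.69. Then 186 x² + x − 12.61 = 0, giving x = 0.258 V (positive root), so V_GS = 0.948 V.
I_D = (V_DD − V_GS)/R = (13.3 − 0.948) / 54 = 0.229 mA.

I_D = 0.229 mA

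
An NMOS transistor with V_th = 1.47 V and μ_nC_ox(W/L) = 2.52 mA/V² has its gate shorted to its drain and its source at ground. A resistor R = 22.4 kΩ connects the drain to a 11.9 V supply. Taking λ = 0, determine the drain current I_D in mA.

I_D = 0.439 mA

With gate tied to drain, V_GS = V_DS ≥ V_GS − V_th, so the device is in saturation.
KCL at the drain: ½ k_n (V_GS − V_th)² = (V_DD − V_GS)/R.
Let x = V_GS − 1.47. Then 28.2 x² + x − 10.43 = 0, giving x = 0.59 V (positive root), so V_GS = 2.06 V.
I_D = (V_DD − V_GS)/R = (11.9 − 2.06) / 22.4 = 0.439 mA.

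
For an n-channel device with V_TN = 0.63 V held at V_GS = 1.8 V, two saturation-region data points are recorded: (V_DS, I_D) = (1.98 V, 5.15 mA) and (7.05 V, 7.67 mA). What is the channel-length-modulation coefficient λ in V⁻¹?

With V_GS fixed, I_D ∝ (1 + λ V_DS) in saturation, so I_D2/I_D1 = (1 + λ V_DS2)/(1 + λ V_DS1).
7.67/5.15 = 1.489 = (1 + 7.05 λ)/(1 + 1.98 λ).
Solving: λ (I_D1 V_DS2 − I_D2 V_DS1) = I_D2 − I_D1, so λ = (7.67 − 5.15) / (5.15 × 7.05 − 7.67 × 1.98) = 2.52 / 21.1 = 0.119 V⁻¹.

λ = 0.119 V⁻¹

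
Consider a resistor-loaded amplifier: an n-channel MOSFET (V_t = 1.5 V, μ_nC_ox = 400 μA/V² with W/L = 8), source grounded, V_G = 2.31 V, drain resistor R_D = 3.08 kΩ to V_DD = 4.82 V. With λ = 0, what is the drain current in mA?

V_GS = V_G = 2.31 V, so V_ov = 2.31 − 1.5 = 0.81 V.
k_n = μ_nC_ox · (W/L) = 3.2 mA/V².
Assume saturation: I_D = ½ k_n V_ov² = 0.5 × 3.2 × 0.81² = 1.05 mA, giving V_DS = V_DD − I_D R_D = 4.82 − 1.05 × 3.08 = 1.59 V.
V_DS = 1.59 V ≥ V_ov = 0.81 V, confirming saturation.

I_D = 1.05 mA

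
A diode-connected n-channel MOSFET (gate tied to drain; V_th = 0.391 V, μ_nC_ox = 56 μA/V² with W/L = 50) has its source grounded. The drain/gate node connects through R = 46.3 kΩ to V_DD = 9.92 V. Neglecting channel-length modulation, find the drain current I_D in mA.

With gate tied to drain, V_GS = V_DS ≥ V_GS − V_th, so the device is in saturation.
k_n = μ_nC_ox · (W/L) = 2.8 mA/V².
KCL at the drain: ½ k_n (V_GS − V_th)² = (V_DD − V_GS)/R.
Let x = V_GS − 0.391. Then 64.8 x² + x − 9.529 = 0, giving x = 0.376 V (positive root), so V_GS = 0.767 V.
I_D = (V_DD − V_GS)/R = (9.92 − 0.767) / 46.3 = 0.198 mA.

I_D = 0.198 mA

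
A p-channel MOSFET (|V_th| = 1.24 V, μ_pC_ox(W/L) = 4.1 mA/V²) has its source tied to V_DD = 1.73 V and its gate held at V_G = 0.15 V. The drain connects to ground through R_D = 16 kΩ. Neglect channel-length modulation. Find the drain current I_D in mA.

V_SG = V_DD − V_G = 1.73 − 0.15 = 1.58 V, so V_ov = 1.58 − 1.24 = 0.34 V.
Assume saturation: I_D = ½ k_p V_ov² = 0.5 × 4.1 × 0.34² = 0.237 mA, giving V_SD = V_DD − I_D R_D = 1.73 − 0.237 × 16 = -2.06 V.
But -2.06 V < V_ov = 0.34 V, so the device is actually in triode.
In triode I_D = k_p[V_ov V_SD − ½ V_SD²] and I_D = (V_DD − V_SD)/R_D. Equating: 32.8 V_SD² − 23.3 V_SD + 1.73 = 0, giving V_SD = 0.0842 V (the root below V_ov).
I_D = (1.73 − 0.0842) / 16 = 0.103 mA.

I_D = 0.103 mA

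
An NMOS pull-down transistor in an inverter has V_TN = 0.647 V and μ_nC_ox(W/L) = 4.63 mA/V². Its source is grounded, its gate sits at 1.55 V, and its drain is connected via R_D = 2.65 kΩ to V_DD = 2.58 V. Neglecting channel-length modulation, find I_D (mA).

I_D = 0.882 mA

V_GS = V_G = 1.55 V, so V_ov = 1.55 − 0.647 = 0.903 V.
Assume saturation: I_D = ½ k_n V_ov² = 0.5 × 4.63 × 0.903² = 1.89 mA, giving V_DS = V_DD − I_D R_D = 2.58 − 1.89 × 2.65 = -2.42 V.
But -2.42 V < V_ov = 0.903 V, so the device is actually in triode.
In triode I_D = k_n[V_ov V_DS − ½ V_DS²] and I_D = (V_DD − V_DS)/R_D. Equating: 6.13 V_DS² − 12.08 V_DS + 2.58 = 0, giving V_DS = 0.244 V (the root below V_ov).
I_D = (2.58 − 0.244) / 2.65 = 0.882 mA.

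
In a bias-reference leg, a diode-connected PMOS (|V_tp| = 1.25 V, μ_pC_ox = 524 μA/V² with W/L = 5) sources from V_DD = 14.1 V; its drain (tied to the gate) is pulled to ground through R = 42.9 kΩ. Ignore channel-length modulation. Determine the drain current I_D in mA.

I_D = 0.289 mA

With gate tied to drain, V_SG = V_SD ≥ V_SG − |V_tp|, so the device is in saturation.
k_p = μ_pC_ox · (W/L) = 2.62 mA/V².
KCL at the drain: ½ k_p (V_SG − |V_tp|)² = (V_DD − V_SG)/R.
Let x = V_SG − 1.25. Then 56.2 x² + x − 12.85 = 0, giving x = 0.469 V (positive root), so V_SG = 1.72 V.
I_D = (V_DD − V_SG)/R = (14.1 − 1.72) / 42.9 = 0.289 mA.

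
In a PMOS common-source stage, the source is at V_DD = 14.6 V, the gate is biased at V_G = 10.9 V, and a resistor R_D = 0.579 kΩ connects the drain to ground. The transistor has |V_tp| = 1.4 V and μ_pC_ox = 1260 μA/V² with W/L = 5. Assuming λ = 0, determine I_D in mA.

I_D = 16.7 mA

V_SG = V_DD − V_G = 14.6 − 10.9 = 3.7 V, so V_ov = 3.7 − 1.4 = 2.3 V.
k_p = μ_pC_ox · (W/L) = 6.3 mA/V².
Assume saturation: I_D = ½ k_p V_ov² = 0.5 × 6.3 × 2.3² = 16.7 mA, giving V_SD = V_DD − I_D R_D = 14.6 − 16.7 × 0.579 = 4.95 V.
V_SD = 4.95 V ≥ V_ov = 2.3 V, confirming saturation.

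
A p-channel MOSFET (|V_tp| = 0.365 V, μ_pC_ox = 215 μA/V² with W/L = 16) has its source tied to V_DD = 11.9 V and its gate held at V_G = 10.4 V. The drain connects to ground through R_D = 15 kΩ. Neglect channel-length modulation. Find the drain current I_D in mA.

V_SG = V_DD − V_G = 11.9 − 10.4 = 1.5 V, so V_ov = 1.5 − 0.365 = 1.14 V.
k_p = μ_pC_ox · (W/L) = 3.44 mA/V².
Assume saturation: I_D = ½ k_p V_ov² = 0.5 × 3.44 × 1.14² = 2.22 mA, giving V_SD = V_DD − I_D R_D = 11.9 − 2.22 × 15 = -21.3 V.
But -21.3 V < V_ov = 1.14 V, so the device is actually in triode.
In triode I_D = k_p[V_ov V_SD − ½ V_SD²] and I_D = (V_DD − V_SD)/R_D. Equating: 25.8 V_SD² − 59.57 V_SD + 11.9 = 0, giving V_SD = 0.221 V (the root below V_ov).
I_D = (11.9 − 0.221) / 15 = 0.779 mA.

I_D = 0.779 mA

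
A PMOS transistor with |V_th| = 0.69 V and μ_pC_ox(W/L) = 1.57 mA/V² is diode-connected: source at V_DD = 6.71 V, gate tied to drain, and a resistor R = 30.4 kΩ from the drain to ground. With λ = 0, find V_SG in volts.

With gate tied to drain, V_SG = V_SD ≥ V_SG − |V_th|, so the device is in saturation.
KCL at the drain: ½ k_p (V_SG − |V_th|)² = (V_DD − V_SG)/R.
Let x = V_SG − 0.69. Then 23.9 x² + x − 6.02 = 0, giving x = 0.482 V (positive root), so V_SG = 1.17 V.
I_D = (V_DD − V_SG)/R = (6.71 − 1.17) / 30.4 = 0.182 mA.

V_SG = 1.17 V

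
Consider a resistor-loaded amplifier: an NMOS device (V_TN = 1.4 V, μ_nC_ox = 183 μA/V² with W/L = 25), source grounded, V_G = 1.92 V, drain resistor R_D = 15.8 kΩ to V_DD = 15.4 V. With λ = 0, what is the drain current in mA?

V_GS = V_G = 1.92 V, so V_ov = 1.92 − 1.4 = 0.52 V.
k_n = μ_nC_ox · (W/L) = 4.575 mA/V².
Assume saturation: I_D = ½ k_n V_ov² = 0.5 × 4.575 × 0.52² = 0.619 mA, giving V_DS = V_DD − I_D R_D = 15.4 − 0.619 × 15.8 = 5.63 V.
V_DS = 5.63 V ≥ V_ov = 0.52 V, confirming saturation.

I_D = 0.619 mA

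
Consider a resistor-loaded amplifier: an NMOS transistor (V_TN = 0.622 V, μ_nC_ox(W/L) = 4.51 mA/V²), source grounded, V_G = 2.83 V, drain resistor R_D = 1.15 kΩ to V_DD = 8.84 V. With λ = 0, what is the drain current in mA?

V_GS = V_G = 2.83 V, so V_ov = 2.83 − 0.622 = 2.21 V.
Assume saturation: I_D = ½ k_n V_ov² = 0.5 × 4.51 × 2.21² = 11 mA, giving V_DS = V_DD − I_D R_D = 8.84 − 11 × 1.15 = -3.8 V.
But -3.8 V < V_ov = 2.21 V, so the device is actually in triode.
In triode I_D = k_n[V_ov V_DS − ½ V_DS²] and I_D = (V_DD − V_DS)/R_D. Equating: 2.59 V_DS² − 12.45 V_DS + 8.84 = 0, giving V_DS = 0.866 V (the root below V_ov).
I_D = (8.84 − 0.866) / 1.15 = 6.93 mA.

I_D = 6.93 mA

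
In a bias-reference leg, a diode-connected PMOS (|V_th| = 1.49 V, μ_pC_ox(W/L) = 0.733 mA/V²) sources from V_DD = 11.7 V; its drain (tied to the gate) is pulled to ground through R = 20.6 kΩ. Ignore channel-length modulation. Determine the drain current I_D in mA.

I_D = 0.442 mA

With gate tied to drain, V_SG = V_SD ≥ V_SG − |V_th|, so the device is in saturation.
KCL at the drain: ½ k_p (V_SG − |V_th|)² = (V_DD − V_SG)/R.
Let x = V_SG − 1.49. Then 7.55 x² + x − 10.21 = 0, giving x = 1.1 V (positive root), so V_SG = 2.59 V.
I_D = (V_DD − V_SG)/R = (11.7 − 2.59) / 20.6 = 0.442 mA.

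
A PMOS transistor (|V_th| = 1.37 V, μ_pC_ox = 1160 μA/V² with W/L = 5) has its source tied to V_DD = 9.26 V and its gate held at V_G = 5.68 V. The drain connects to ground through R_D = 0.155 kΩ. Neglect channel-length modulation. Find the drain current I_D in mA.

I_D = 14.2 mA

V_SG = V_DD − V_G = 9.26 − 5.68 = 3.58 V, so V_ov = 3.58 − 1.37 = 2.21 V.
k_p = μ_pC_ox · (W/L) = 5.8 mA/V².
Assume saturation: I_D = ½ k_p V_ov² = 0.5 × 5.8 × 2.21² = 14.2 mA, giving V_SD = V_DD − I_D R_D = 9.26 − 14.2 × 0.155 = 7.06 V.
V_SD = 7.06 V ≥ V_ov = 2.21 V, confirming saturation.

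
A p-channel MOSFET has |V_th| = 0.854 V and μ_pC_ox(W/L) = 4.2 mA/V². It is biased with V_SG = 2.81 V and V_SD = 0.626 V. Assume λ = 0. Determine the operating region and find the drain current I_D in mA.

Triode; I_D = 4.32 mA

V_ov = V_SG − |V_th| = 2.81 − 0.854 = 1.96 V.
Since V_SD = 0.626 V < V_ov = 1.96 V, the device is in the triode region.
I_D = k_p [V_ov · V_SD − ½ V_SD²] = 4.2 × [1.96 × 0.626 − 0.5 × 0.626²] = 4.32 mA.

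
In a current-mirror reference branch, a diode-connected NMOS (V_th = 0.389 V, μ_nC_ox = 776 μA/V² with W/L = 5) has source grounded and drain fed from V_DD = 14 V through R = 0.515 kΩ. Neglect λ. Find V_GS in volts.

With gate tied to drain, V_GS = V_DS ≥ V_GS − V_th, so the device is in saturation.
k_n = μ_nC_ox · (W/L) = 3.88 mA/V².
KCL at the drain: ½ k_n (V_GS − V_th)² = (V_DD − V_GS)/R.
Let x = V_GS − 0.389. Then 0.999 x² + x − 13.61 = 0, giving x = 3.22 V (positive root), so V_GS = 3.61 V.
I_D = (V_DD − V_GS)/R = (14 − 3.61) / 0.515 = 20.2 mA.

V_GS = 3.61 V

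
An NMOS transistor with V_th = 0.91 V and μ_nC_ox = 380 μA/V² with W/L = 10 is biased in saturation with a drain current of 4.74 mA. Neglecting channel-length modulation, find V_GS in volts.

V_GS = 2.49 V

k_n = μ_nC_ox · (W/L) = 3.8 mA/V².
In saturation I_D = ½ k_n (V_GS − V_th)², so V_GS − V_th = √(2 I_D / k_n) = √(2 × 4.74 / 3.8) = 1.58 V.
V_GS = 0.91 + 1.58 = 2.49 V.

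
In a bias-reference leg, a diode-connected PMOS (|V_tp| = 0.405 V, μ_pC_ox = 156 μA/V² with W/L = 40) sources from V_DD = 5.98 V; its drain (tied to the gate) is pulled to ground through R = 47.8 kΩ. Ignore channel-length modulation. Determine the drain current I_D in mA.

I_D = 0.113 mA

With gate tied to drain, V_SG = V_SD ≥ V_SG − |V_tp|, so the device is in saturation.
k_p = μ_pC_ox · (W/L) = 6.24 mA/V².
KCL at the drain: ½ k_p (V_SG − |V_tp|)² = (V_DD − V_SG)/R.
Let x = V_SG − 0.405. Then 149 x² + x − 5.575 = 0, giving x = 0.19 V (positive root), so V_SG = 0.595 V.
I_D = (V_DD − V_SG)/R = (5.98 − 0.595) / 47.8 = 0.113 mA.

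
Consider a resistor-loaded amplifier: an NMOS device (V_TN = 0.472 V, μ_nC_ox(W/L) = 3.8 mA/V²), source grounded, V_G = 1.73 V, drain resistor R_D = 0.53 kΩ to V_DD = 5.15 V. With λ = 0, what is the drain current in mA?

V_GS = V_G = 1.73 V, so V_ov = 1.73 − 0.472 = 1.26 V.
Assume saturation: I_D = ½ k_n V_ov² = 0.5 × 3.8 × 1.26² = 3.01 mA, giving V_DS = V_DD − I_D R_D = 5.15 − 3.01 × 0.53 = 3.56 V.
V_DS = 3.56 V ≥ V_ov = 1.26 V, confirming saturation.

I_D = 3.01 mA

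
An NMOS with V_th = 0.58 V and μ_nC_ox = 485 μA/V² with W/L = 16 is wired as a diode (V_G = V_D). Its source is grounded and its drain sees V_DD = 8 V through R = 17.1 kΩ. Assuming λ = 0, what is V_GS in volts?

With gate tied to drain, V_GS = V_DS ≥ V_GS − V_th, so the device is in saturation.
k_n = μ_nC_ox · (W/L) = 7.76 mA/V².
KCL at the drain: ½ k_n (V_GS − V_th)² = (V_DD − V_GS)/R.
Let x = V_GS − 0.58. Then 66.3 x² + x − 7.42 = 0, giving x = 0.327 V (positive root), so V_GS = 0.907 V.
I_D = (V_DD − V_GS)/R = (8 − 0.907) / 17.1 = 0.415 mA.

V_GS = 0.907 V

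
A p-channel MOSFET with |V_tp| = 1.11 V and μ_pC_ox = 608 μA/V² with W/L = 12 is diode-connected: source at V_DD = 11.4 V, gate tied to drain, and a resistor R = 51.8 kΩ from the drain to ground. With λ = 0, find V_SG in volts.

With gate tied to drain, V_SG = V_SD ≥ V_SG − |V_tp|, so the device is in saturation.
k_p = μ_pC_ox · (W/L) = 7.296 mA/V².
KCL at the drain: ½ k_p (V_SG − |V_tp|)² = (V_DD − V_SG)/R.
Let x = V_SG − 1.11. Then 189 x² + x − 10.29 = 0, giving x = 0.231 V (positive root), so V_SG = 1.34 V.
I_D = (V_DD − V_SG)/R = (11.4 − 1.34) / 51.8 = 0.194 mA.

V_SG = 1.34 V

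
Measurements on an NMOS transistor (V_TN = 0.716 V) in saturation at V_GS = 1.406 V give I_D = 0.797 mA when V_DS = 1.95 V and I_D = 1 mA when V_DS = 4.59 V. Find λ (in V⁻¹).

With V_GS fixed, I_D ∝ (1 + λ V_DS) in saturation, so I_D2/I_D1 = (1 + λ V_DS2)/(1 + λ V_DS1).
1/0.797 = 1.255 = (1 + 4.59 λ)/(1 + 1.95 λ).
Solving: λ (I_D1 V_DS2 − I_D2 V_DS1) = I_D2 − I_D1, so λ = (1 − 0.797) / (0.797 × 4.59 − 1 × 1.95) = 0.203 / 1.71 = 0.119 V⁻¹.

λ = 0.119 V⁻¹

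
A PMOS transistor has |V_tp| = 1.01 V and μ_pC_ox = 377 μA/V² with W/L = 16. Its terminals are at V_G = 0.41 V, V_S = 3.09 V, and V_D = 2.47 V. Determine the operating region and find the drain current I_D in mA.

Triode; I_D = 5.09 mA

V_SG = V_S − V_G = 3.09 − 0.41 = 2.68 V; V_SD = V_S − V_D = 3.09 − 2.47 = 0.62 V.
k_p = μ_pC_ox · (W/L) = 6.032 mA/V².
V_ov = V_SG − |V_tp| = 2.68 − 1.01 = 1.67 V.
Since V_SD = 0.62 V < V_ov = 1.67 V, the device is in the triode region.
I_D = k_p [V_ov · V_SD − ½ V_SD²] = 6.032 × [1.67 × 0.62 − 0.5 × 0.62²] = 5.09 mA.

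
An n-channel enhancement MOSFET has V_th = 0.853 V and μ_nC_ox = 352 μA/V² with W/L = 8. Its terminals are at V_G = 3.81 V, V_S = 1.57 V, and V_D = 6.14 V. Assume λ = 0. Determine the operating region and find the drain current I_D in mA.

V_GS = V_G − V_S = 3.81 − 1.57 = 2.24 V; V_DS = V_D − V_S = 6.14 − 1.57 = 4.57 V.
k_n = μ_nC_ox · (W/L) = 2.816 mA/V².
V_ov = V_GS − V_th = 2.24 − 0.853 = 1.39 V.
Since V_DS = 4.57 V ≥ V_ov = 1.39 V, the device is in saturation.
I_D = ½ k_n V_ov² = 0.5 × 2.816 × 1.39² = 2.71 mA.

Saturation; I_D = 2.71 mA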